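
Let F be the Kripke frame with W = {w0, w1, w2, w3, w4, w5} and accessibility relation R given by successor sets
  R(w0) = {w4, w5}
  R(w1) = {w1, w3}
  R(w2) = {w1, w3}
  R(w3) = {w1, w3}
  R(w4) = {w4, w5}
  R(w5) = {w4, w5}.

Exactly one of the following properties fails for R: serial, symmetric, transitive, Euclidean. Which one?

symmetric

Serial: yes — every world has a successor (e.g. w0 R w4).
Symmetric: no — w0 R w4 but not w4 R w0.
Transitive: yes — every two-step R-path is closed by a direct edge.
Euclidean: yes — any two successors of a common world are R-related.
Only symmetric fails.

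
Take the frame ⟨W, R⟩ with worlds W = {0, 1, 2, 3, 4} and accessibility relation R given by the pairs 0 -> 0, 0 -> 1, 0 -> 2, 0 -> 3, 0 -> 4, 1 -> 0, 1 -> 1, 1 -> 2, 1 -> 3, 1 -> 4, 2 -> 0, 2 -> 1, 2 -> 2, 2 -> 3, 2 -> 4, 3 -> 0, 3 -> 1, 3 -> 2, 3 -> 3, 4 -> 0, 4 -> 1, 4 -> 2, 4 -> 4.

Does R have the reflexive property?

Yes

Reflexive: yes — every world is R-related to itself.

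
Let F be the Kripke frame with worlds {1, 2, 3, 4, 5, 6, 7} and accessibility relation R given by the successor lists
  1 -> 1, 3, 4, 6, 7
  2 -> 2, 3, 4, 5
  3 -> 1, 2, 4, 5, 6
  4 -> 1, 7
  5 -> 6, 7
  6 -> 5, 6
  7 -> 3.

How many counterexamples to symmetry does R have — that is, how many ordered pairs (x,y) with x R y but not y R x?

Enumerating: (1,6), (1,7), (2,4), (2,5), (3,4), (3,5), (3,6), (4,7), (5,7), (7,3).

10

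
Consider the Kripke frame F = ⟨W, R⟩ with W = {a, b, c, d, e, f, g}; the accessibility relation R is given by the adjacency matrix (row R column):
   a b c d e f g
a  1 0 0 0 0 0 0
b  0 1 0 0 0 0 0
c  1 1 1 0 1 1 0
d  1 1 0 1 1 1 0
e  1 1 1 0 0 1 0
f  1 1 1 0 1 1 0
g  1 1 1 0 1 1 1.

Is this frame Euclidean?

No

Euclidean: no — c R a and c R b, but not a R b.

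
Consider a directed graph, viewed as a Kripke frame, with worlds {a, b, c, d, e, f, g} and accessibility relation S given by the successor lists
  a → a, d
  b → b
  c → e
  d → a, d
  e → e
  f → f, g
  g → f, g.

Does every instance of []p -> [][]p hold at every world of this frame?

Axiom 4 corresponds to the accessibility relation being transitive.
Transitive: yes — every two-step S-path is closed by a direct edge.

Yes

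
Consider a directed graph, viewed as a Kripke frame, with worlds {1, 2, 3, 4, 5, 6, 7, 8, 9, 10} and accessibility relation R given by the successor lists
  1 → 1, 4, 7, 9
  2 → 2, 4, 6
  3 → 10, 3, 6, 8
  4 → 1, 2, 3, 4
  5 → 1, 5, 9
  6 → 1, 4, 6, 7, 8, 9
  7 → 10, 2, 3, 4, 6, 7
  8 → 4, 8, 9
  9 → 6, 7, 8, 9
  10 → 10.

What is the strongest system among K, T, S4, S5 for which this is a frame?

T

Reflexive (axiom T): yes — every world is R-related to itself.
Transitive (axiom 4): no — 1 R 4 and 4 R 2, but not 1 R 2.
Euclidean (axiom 5): no — 1 R 4 and 1 R 7, but not 4 R 7.
So F validates K, T; S4 would additionally require R to be transitive. The strongest is T.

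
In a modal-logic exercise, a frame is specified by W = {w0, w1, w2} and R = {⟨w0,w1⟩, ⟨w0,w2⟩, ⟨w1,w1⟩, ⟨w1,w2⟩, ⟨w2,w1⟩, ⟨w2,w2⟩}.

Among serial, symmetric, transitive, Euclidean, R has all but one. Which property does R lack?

symmetric

Serial: yes — every world has a successor (e.g. w0 R w1).
Symmetric: no — w0 R w1 but not w1 R w0.
Transitive: yes — every two-step R-path is closed by a direct edge.
Euclidean: yes — any two successors of a common world are R-related.
Only symmetric fails.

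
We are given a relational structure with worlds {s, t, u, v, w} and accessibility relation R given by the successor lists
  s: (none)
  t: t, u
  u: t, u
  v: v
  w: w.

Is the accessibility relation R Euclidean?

Yes

Euclidean: yes — any two successors of a common world are R-related.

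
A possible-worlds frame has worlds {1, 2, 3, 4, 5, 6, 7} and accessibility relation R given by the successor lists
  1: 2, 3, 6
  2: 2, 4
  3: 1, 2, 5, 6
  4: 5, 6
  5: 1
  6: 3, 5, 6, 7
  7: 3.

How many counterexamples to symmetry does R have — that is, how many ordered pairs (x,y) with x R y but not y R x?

Enumerating: (1,2), (1,6), (2,4), (3,2), (3,5), (4,5), (4,6), (5,1), (6,5), (6,7), (7,3).

11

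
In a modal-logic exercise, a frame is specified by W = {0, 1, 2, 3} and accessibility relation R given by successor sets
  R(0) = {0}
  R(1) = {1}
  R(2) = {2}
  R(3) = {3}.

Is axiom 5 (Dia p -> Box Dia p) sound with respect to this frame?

The schema 5 characterises exactly the Euclidean frames.
Euclidean: yes — any two successors of a common world are R-related.

Yes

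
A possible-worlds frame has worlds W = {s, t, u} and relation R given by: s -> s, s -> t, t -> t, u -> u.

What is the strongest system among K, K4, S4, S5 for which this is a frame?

S4

Transitive (axiom 4): yes — every two-step R-path is closed by a direct edge.
Reflexive (axiom T): yes — every world is R-related to itself.
Euclidean (axiom 5): no — s R t and s R s, but not t R s.
So F validates K, K4, S4; S5 would additionally require R to be Euclidean. The strongest is S4.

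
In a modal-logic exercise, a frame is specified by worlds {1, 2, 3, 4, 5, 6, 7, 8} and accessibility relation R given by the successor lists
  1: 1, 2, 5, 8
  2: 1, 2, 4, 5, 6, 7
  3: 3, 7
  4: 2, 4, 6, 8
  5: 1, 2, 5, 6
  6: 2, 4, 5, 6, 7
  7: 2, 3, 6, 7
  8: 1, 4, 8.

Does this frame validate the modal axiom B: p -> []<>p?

Yes

The schema B characterises exactly the symmetric frames.
Symmetric: yes — every pair in R has its reverse in R.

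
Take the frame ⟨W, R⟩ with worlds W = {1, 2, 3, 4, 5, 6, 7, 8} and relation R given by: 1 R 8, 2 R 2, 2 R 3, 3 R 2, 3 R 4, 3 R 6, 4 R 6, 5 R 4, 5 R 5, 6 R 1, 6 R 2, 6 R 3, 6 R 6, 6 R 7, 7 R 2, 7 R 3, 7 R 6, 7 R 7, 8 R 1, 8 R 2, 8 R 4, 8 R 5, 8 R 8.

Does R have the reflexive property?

No

Reflexive: no — 1 is not related to itself.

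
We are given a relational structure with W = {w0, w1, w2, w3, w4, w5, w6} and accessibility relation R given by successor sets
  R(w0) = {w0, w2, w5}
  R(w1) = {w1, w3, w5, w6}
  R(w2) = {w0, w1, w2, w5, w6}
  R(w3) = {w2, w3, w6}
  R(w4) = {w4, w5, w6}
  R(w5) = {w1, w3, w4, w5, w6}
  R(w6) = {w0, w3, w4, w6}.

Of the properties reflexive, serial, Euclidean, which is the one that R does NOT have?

Reflexive: yes — every world is R-related to itself.
Serial: yes — every world has a successor (e.g. w0 R w0).
Euclidean: no — w0 R w5 and w0 R w2, but not w5 R w2.
Only Euclidean fails.

Euclidean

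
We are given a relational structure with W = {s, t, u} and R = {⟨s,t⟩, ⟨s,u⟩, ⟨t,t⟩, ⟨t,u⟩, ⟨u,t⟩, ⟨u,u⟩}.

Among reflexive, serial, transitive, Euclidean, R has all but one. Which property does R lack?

Reflexive: no — s is not related to itself.
Serial: yes — every world has a successor (e.g. s R t).
Transitive: yes — every two-step R-path is closed by a direct edge.
Euclidean: yes — any two successors of a common world are R-related.
Only reflexive fails.

reflexive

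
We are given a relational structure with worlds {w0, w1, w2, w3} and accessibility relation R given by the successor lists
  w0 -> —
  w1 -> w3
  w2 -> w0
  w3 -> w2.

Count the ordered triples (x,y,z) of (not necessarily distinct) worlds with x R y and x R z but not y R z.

3

Enumerating: (w1,w3,w3), (w2,w0,w0), (w3,w2,w2).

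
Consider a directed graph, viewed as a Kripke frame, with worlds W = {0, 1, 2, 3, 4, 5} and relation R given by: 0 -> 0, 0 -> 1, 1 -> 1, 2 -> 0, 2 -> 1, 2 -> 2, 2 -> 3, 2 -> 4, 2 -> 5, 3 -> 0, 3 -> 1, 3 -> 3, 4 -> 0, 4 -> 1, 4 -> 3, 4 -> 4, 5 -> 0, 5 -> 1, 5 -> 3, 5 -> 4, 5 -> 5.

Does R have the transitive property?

Yes

Transitive: yes — every two-step R-path is closed by a direct edge.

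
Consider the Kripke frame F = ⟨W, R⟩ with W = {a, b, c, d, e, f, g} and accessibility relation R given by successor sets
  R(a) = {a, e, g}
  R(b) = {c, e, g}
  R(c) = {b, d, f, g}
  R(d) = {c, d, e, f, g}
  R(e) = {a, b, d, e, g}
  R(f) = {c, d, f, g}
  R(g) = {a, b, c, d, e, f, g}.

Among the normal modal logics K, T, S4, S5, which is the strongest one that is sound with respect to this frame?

Reflexive (axiom T): no — b is not related to itself.
Transitive (axiom 4): no — a R e and e R b, but not a R b.
Euclidean (axiom 5): no — b R c and b R e, but not c R e.
So F validates K; T would additionally require R to be reflexive. The strongest is K.

K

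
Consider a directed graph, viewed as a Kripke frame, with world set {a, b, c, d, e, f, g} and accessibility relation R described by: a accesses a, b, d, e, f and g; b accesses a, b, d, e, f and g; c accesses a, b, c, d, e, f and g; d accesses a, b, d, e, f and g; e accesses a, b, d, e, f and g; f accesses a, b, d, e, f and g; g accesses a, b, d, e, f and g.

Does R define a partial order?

No

Reflexive: yes — every world is R-related to itself.
Transitive: yes — every two-step R-path is closed by a direct edge.
Antisymmetric: no — a R b and b R a with a ≠ b.
So R is not a partial order.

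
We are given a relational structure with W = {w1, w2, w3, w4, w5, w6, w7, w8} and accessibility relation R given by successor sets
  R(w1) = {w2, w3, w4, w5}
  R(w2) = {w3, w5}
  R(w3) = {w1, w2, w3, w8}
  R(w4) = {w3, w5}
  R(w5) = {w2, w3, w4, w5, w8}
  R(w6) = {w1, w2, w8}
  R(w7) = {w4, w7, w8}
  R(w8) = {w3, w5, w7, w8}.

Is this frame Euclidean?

Euclidean: no — w1 R w2 and w1 R w4, but not w2 R w4.

No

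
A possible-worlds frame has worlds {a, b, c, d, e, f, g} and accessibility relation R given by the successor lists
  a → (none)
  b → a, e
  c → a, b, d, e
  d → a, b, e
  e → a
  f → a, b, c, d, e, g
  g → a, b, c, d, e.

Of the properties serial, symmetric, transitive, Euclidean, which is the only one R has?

Serial: no — a has no R-successor.
Symmetric: no — b R a but not a R b.
Transitive: yes — every two-step R-path is closed by a direct edge.
Euclidean: no — b R a and b R e, but not a R e.
Only transitive holds.

transitive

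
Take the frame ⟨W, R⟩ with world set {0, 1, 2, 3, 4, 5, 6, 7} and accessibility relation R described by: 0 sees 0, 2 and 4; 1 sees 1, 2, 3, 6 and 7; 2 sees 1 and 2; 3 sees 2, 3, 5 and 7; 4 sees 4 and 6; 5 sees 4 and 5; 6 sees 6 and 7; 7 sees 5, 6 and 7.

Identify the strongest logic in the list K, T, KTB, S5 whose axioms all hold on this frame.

Reflexive (axiom T): yes — every world is R-related to itself.
Symmetric (axiom B): no — 0 R 2 but not 2 R 0.
Euclidean (axiom 5): no — 0 R 2 and 0 R 4, but not 2 R 4.
So F validates K, T; KTB would additionally require R to be symmetric. The strongest is T.

T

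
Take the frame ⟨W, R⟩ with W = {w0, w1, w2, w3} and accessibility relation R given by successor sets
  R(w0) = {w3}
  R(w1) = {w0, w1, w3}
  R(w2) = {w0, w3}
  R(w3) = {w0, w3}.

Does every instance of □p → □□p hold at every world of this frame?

No

By correspondence theory, 4 is valid on a frame iff R is transitive.
Transitive: no — w0 R w3 and w3 R w0, but not w0 R w0.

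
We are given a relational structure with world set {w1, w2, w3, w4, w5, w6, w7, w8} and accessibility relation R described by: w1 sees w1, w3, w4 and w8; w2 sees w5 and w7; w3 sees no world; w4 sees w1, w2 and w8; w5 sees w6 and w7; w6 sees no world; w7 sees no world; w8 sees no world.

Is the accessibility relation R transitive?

No

Transitive: no — w1 R w4 and w4 R w2, but not w1 R w2.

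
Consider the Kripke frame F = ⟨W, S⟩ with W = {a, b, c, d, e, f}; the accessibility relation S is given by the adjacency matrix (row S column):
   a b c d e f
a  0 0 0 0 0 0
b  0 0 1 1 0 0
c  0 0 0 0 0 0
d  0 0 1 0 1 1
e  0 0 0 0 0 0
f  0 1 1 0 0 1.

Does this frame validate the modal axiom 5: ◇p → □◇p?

No

Axiom 5 corresponds to the accessibility relation being Euclidean.
Euclidean: no — b S c and b S d, but not c S d.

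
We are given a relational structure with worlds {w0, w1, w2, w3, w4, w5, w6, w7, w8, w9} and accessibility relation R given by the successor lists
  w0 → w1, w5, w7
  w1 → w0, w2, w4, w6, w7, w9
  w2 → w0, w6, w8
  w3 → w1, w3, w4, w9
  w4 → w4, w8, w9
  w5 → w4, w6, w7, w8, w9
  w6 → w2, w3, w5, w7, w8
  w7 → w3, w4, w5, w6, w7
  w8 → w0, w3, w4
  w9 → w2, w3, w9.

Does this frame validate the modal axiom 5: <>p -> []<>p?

No

The schema 5 characterises exactly the Euclidean frames.
Euclidean: no — w0 R w1 and w0 R w5, but not w1 R w5.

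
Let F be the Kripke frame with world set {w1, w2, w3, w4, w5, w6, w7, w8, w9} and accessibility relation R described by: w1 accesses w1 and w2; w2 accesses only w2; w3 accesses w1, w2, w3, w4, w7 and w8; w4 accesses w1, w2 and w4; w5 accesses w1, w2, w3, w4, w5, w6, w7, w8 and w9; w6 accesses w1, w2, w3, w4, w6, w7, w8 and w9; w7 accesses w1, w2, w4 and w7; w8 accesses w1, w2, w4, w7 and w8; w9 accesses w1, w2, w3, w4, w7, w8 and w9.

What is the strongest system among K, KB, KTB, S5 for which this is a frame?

K

Symmetric (axiom B): no — w1 R w2 but not w2 R w1.
Reflexive (axiom T): yes — every world is R-related to itself.
Euclidean (axiom 5): no — w3 R w1 and w3 R w4, but not w1 R w4.
So F validates K; KB would additionally require R to be symmetric. The strongest is K.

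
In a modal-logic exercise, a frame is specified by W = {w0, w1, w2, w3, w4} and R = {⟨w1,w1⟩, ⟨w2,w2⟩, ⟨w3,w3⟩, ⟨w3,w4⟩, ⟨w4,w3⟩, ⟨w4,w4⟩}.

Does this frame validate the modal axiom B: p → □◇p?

By correspondence theory, B is valid on a frame iff R is symmetric.
Symmetric: yes — every pair in R has its reverse in R.

Yes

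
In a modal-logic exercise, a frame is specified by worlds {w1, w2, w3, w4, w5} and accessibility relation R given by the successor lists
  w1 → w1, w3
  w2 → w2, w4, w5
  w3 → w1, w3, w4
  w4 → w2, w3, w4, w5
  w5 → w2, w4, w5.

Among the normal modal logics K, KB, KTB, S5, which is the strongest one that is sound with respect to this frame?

Symmetric (axiom B): yes — every pair in R has its reverse in R.
Reflexive (axiom T): yes — every world is R-related to itself.
Euclidean (axiom 5): no — w3 R w1 and w3 R w4, but not w1 R w4.
So F validates K, KB, KTB; S5 would additionally require R to be Euclidean. The strongest is KTB.

KTB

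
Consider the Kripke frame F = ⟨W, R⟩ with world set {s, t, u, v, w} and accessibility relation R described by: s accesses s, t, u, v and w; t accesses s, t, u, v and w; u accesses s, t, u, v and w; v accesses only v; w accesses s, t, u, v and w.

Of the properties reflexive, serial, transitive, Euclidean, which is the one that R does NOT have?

Euclidean

Reflexive: yes — every world is R-related to itself.
Serial: yes — every world has a successor (e.g. s R s).
Transitive: yes — every two-step R-path is closed by a direct edge.
Euclidean: no — s R v and s R t, but not v R t.
Only Euclidean fails.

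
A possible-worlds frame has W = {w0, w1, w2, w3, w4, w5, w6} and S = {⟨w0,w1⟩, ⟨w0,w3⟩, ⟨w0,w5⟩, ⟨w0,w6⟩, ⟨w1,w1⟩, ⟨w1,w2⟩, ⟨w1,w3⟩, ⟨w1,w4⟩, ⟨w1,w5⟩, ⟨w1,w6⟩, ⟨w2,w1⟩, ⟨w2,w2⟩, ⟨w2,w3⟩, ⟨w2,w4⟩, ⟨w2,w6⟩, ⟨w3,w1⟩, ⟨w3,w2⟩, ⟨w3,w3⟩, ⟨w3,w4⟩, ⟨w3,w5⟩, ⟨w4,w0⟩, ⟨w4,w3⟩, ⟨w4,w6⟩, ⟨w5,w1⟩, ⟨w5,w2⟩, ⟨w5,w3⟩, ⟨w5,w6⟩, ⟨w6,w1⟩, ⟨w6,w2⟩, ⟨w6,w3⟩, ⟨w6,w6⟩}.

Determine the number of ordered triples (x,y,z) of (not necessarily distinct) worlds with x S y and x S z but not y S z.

31

Enumerating: (w0,w3,w6), (w0,w5,w5), (w0,w6,w5), (w1,w2,w5), (w1,w3,w6), (w1,w4,w1), (w1,w4,w2), (w1,w4,w4), (w1,w4,w5), (w1,w5,w4), (w1,w5,w5), (w1,w6,w4), … and 19 more.
Total: 31.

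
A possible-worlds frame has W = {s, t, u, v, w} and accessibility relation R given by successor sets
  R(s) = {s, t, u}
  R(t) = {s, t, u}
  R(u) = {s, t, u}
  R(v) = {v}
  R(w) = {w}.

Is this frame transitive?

Transitive: yes — every two-step R-path is closed by a direct edge.

Yes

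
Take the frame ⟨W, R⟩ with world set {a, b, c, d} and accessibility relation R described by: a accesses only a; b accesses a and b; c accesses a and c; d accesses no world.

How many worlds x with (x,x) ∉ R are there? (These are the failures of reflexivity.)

1

Enumerating: d.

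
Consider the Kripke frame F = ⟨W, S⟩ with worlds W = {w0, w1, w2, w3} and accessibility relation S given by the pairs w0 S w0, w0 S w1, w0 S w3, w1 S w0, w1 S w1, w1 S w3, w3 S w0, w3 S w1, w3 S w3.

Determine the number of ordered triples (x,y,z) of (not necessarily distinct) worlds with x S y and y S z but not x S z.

S is transitive; there are no such tuples.

0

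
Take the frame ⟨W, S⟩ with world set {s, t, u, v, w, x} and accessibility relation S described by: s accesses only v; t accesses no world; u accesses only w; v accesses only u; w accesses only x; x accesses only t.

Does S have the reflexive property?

No

Reflexive: no — s is not related to itself.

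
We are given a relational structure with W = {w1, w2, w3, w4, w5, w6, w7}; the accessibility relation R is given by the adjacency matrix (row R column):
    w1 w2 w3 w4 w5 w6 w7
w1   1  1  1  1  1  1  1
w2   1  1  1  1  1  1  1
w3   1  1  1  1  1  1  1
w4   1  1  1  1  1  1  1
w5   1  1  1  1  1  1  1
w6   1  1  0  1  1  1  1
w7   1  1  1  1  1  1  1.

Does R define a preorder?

Reflexive: yes — every world is R-related to itself.
Transitive: no — w6 R w1 and w1 R w3, but not w6 R w3.
So R is not a preorder.

No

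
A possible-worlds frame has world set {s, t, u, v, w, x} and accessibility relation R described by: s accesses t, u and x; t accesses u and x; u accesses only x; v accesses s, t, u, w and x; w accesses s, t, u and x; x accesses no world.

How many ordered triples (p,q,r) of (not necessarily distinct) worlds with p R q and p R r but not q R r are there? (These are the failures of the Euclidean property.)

35

Enumerating: (s,t,t), (s,u,t), (s,u,u), (s,x,t), (s,x,u), (s,x,x), (t,u,u), (t,x,u), (t,x,x), (u,x,x), (v,s,s), (v,s,w), … and 23 more.
Total: 35.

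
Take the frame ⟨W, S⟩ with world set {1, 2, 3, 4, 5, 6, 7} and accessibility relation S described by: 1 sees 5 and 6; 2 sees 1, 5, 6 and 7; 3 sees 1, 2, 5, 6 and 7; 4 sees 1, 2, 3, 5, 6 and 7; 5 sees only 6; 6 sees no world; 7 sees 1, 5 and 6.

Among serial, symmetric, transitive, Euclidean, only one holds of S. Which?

Serial: no — 6 has no S-successor.
Symmetric: no — 1 S 5 but not 5 S 1.
Transitive: yes — every two-step S-path is closed by a direct edge.
Euclidean: no — 1 S 6 and 1 S 5, but not 6 S 5.
Only transitive holds.

transitive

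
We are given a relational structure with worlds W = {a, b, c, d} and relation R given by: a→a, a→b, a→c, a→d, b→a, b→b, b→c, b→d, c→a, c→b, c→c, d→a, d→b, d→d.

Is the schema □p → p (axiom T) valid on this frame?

The schema T characterises exactly the reflexive frames.
Reflexive: yes — every world is R-related to itself.

Yes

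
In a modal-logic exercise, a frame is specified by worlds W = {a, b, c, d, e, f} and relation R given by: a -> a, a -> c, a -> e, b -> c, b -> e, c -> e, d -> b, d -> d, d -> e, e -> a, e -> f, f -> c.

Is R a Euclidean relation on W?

No

Euclidean: no — a R e and a R c, but not e R c.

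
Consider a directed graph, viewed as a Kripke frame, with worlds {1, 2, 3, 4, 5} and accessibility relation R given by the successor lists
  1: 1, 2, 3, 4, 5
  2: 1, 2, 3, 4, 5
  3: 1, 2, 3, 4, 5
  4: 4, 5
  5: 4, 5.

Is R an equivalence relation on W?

Reflexive: yes — every world is R-related to itself.
Symmetric: no — 1 R 4 but not 4 R 1.
Transitive: yes — every two-step R-path is closed by a direct edge.
So R is not an equivalence relation.

No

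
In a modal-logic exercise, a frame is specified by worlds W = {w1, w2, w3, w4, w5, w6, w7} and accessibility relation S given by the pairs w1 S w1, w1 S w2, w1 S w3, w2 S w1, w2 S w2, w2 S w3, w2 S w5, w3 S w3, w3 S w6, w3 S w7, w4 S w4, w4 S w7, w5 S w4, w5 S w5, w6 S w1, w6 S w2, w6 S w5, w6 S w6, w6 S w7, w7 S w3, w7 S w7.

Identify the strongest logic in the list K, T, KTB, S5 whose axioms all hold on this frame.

Reflexive (axiom T): yes — every world is S-related to itself.
Symmetric (axiom B): no — w1 S w3 but not w3 S w1.
Euclidean (axiom 5): no — w1 S w3 and w1 S w2, but not w3 S w2.
So F validates K, T; KTB would additionally require S to be symmetric. The strongest is T.

T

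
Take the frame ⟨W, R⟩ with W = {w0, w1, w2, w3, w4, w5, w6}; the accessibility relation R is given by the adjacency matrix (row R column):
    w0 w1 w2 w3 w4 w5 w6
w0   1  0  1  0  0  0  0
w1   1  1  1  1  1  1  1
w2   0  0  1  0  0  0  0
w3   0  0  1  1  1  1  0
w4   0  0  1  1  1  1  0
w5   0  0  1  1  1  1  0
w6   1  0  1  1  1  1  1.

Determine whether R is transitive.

Yes

Transitive: yes — every two-step R-path is closed by a direct edge.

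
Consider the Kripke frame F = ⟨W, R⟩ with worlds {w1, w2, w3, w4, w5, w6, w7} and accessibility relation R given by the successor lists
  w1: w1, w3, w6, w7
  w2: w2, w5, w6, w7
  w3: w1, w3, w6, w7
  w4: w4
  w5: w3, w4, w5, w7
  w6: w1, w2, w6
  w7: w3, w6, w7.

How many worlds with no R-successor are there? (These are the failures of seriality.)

0

R is serial; there are no such worlds.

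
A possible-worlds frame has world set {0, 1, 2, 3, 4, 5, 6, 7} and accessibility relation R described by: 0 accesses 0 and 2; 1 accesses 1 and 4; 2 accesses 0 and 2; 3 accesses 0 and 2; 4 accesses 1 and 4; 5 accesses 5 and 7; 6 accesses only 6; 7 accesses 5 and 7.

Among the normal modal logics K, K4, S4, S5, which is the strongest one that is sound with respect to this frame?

K4

Transitive (axiom 4): yes — every two-step R-path is closed by a direct edge.
Reflexive (axiom T): no — 3 is not related to itself.
Euclidean (axiom 5): yes — any two successors of a common world are R-related.
So F validates K, K4; S4 would additionally require R to be reflexive. The strongest is K4.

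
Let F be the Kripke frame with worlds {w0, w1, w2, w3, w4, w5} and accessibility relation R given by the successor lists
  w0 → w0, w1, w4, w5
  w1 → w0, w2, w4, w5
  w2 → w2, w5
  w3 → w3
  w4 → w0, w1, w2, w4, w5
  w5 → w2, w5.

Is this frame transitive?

Transitive: no — w0 R w1 and w1 R w2, but not w0 R w2.

No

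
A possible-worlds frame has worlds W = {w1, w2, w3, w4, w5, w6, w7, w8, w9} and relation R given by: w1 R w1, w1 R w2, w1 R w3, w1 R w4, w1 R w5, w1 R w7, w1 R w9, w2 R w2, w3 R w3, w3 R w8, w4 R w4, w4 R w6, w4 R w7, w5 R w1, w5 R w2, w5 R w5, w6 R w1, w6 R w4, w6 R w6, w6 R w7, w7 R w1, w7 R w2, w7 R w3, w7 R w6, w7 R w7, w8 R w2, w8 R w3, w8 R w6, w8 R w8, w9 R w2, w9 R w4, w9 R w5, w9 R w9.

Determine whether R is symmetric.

No

Symmetric: no — w1 R w2 but not w2 R w1.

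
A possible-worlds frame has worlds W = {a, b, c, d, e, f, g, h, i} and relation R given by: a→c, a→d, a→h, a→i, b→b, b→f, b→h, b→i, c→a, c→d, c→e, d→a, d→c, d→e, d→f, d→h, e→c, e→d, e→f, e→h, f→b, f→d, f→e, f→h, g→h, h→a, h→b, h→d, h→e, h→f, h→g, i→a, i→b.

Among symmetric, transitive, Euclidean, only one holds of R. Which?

Symmetric: yes — every pair in R has its reverse in R.
Transitive: no — a R c and c R e, but not a R e.
Euclidean: no — a R c and a R h, but not c R h.
Only symmetric holds.

symmetric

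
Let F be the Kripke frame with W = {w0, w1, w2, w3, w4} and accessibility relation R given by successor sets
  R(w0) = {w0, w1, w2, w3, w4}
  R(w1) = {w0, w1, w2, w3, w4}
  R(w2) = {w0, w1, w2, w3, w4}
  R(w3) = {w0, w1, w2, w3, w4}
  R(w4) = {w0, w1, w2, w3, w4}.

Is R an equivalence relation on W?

Reflexive: yes — every world is R-related to itself.
Symmetric: yes — every pair in R has its reverse in R.
Transitive: yes — every two-step R-path is closed by a direct edge.
So R is an equivalence relation.

Yes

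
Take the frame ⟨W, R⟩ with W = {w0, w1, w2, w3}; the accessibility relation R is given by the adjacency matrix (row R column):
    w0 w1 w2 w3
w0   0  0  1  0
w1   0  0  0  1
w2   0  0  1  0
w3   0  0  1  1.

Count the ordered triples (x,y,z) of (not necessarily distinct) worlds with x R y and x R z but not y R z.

1

Enumerating: (w3,w2,w3).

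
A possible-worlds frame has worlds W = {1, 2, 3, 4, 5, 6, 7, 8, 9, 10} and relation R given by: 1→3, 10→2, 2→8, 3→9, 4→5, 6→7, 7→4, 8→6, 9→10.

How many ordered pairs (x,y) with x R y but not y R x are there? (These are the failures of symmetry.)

9

Enumerating: (1,3), (10,2), (2,8), (3,9), (4,5), (6,7), (7,4), (8,6), (9,10).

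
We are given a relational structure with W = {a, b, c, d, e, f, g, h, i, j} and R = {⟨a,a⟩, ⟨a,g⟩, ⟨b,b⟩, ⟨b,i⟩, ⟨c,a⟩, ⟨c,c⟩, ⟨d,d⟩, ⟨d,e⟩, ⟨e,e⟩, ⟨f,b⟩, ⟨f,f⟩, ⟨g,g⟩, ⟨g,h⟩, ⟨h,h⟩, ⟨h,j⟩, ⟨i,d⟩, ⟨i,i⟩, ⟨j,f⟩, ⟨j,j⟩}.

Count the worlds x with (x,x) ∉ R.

R is reflexive; there are no such worlds.

0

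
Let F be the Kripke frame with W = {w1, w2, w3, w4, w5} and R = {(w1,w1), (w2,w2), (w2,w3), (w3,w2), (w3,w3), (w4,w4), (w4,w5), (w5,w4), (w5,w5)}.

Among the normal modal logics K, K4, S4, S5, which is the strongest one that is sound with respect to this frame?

S5

Transitive (axiom 4): yes — every two-step R-path is closed by a direct edge.
Reflexive (axiom T): yes — every world is R-related to itself.
Euclidean (axiom 5): yes — any two successors of a common world are R-related.
So F validates K, K4, S4, S5. The strongest is S5.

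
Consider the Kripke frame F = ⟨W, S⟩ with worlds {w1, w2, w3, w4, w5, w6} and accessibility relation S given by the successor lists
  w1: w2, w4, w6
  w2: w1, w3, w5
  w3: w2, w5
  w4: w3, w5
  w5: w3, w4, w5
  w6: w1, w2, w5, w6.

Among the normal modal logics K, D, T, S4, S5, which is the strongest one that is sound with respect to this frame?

Serial (axiom D): yes — every world has a successor (e.g. w1 S w2).
Reflexive (axiom T): no — w1 is not related to itself.
Transitive (axiom 4): no — w1 S w2 and w2 S w3, but not w1 S w3.
Euclidean (axiom 5): no — w1 S w2 and w1 S w4, but not w2 S w4.
So F validates K, D; T would additionally require S to be reflexive. The strongest is D.

D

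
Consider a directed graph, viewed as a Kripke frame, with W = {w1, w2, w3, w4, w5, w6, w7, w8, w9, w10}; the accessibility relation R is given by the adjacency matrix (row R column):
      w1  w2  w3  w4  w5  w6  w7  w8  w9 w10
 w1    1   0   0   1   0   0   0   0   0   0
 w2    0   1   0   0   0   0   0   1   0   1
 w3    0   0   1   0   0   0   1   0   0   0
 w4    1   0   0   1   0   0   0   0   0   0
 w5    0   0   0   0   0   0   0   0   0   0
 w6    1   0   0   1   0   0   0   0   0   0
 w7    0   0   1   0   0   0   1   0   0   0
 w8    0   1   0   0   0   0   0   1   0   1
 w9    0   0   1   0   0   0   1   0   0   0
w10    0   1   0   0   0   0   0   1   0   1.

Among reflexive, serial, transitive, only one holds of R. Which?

Reflexive: no — w5 is not related to itself.
Serial: no — w5 has no R-successor.
Transitive: yes — every two-step R-path is closed by a direct edge.
Only transitive holds.

transitive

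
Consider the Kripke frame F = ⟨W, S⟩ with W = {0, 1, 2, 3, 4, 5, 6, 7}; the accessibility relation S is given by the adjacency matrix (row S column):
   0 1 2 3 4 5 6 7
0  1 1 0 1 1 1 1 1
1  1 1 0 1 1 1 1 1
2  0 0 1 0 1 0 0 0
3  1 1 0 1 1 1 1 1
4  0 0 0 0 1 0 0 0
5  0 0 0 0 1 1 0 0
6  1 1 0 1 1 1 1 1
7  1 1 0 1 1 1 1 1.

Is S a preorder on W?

Reflexive: yes — every world is S-related to itself.
Transitive: yes — every two-step S-path is closed by a direct edge.
So S is a preorder.

Yes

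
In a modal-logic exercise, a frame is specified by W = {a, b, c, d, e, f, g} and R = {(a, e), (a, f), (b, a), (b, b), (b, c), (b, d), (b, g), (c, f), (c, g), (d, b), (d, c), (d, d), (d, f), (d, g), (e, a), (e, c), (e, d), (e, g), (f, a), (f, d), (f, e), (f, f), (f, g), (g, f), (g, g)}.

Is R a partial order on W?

Reflexive: no — a is not related to itself.
Transitive: no — a R e and e R c, but not a R c.
Antisymmetric: no — a R e and e R a with a ≠ e.
So R is not a partial order.

No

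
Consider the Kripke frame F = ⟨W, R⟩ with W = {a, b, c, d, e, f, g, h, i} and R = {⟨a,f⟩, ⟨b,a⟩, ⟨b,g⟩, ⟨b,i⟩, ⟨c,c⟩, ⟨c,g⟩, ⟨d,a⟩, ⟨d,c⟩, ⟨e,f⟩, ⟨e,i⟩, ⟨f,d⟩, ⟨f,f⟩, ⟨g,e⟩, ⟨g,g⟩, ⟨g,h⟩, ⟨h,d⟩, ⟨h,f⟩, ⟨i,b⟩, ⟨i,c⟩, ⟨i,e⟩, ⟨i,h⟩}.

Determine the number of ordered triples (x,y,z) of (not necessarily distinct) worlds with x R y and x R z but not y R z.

Enumerating: (b,a,a), (b,a,g), (b,a,i), (b,g,a), (b,g,i), (b,i,a), (b,i,g), (b,i,i), (c,g,c), (d,a,a), (d,a,c), (d,c,a), … and 28 more.
Total: 40.

40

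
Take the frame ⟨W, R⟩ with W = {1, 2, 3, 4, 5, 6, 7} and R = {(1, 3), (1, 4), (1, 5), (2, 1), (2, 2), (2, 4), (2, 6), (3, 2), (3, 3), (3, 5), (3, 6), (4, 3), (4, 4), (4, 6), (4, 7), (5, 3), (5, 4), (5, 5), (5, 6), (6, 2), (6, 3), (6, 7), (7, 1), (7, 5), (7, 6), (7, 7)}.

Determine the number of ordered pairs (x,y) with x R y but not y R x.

Enumerating: (1,3), (1,4), (1,5), (2,1), (2,4), (3,2), (4,3), (4,6), (4,7), (5,4), (5,6), (7,1), (7,5).

13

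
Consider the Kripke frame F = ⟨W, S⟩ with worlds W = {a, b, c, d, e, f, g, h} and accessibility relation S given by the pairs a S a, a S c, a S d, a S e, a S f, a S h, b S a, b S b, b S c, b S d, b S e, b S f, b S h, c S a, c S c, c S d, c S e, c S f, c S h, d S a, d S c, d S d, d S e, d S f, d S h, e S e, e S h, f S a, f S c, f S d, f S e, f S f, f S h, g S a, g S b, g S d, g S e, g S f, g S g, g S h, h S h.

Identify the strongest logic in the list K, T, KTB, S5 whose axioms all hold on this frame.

Reflexive (axiom T): yes — every world is S-related to itself.
Symmetric (axiom B): no — a S e but not e S a.
Euclidean (axiom 5): no — a S e and a S c, but not e S c.
So F validates K, T; KTB would additionally require S to be symmetric. The strongest is T.

T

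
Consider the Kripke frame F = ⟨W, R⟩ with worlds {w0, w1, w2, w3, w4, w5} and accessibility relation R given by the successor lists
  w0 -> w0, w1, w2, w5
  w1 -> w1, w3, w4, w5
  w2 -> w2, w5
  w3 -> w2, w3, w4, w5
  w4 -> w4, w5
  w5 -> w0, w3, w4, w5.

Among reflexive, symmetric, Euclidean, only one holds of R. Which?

reflexive

Reflexive: yes — every world is R-related to itself.
Symmetric: no — w0 R w1 but not w1 R w0.
Euclidean: no — w0 R w1 and w0 R w2, but not w1 R w2.
Only reflexive holds.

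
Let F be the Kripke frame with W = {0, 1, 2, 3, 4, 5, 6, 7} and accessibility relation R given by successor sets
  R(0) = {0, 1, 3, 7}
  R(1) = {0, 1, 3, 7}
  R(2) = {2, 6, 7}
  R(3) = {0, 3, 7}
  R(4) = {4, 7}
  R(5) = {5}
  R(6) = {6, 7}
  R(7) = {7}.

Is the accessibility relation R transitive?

Transitive: no — 3 R 0 and 0 R 1, but not 3 R 1.

No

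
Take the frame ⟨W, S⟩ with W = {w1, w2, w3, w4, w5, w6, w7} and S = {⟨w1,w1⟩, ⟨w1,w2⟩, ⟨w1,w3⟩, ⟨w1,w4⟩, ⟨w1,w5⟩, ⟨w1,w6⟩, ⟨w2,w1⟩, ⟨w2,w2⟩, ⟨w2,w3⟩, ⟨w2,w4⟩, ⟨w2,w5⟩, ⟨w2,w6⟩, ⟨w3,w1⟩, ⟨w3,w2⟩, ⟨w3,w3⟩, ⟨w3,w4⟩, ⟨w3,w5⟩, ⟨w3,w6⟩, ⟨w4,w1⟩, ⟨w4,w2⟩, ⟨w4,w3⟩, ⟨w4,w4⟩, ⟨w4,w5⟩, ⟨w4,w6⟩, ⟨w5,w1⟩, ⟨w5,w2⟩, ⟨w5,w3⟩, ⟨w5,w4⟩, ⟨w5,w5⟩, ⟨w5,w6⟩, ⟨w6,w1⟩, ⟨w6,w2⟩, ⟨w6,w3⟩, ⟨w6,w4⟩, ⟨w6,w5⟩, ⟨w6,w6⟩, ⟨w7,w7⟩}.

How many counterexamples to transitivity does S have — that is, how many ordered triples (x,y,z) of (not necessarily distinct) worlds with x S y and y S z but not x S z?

S is transitive; there are no such tuples.

0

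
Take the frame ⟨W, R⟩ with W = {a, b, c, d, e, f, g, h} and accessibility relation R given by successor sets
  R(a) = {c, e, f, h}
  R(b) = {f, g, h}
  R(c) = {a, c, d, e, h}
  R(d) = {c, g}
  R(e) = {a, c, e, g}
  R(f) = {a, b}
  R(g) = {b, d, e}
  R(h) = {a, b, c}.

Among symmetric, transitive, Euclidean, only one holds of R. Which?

symmetric

Symmetric: yes — every pair in R has its reverse in R.
Transitive: no — a R c and c R d, but not a R d.
Euclidean: no — a R c and a R f, but not c R f.
Only symmetric holds.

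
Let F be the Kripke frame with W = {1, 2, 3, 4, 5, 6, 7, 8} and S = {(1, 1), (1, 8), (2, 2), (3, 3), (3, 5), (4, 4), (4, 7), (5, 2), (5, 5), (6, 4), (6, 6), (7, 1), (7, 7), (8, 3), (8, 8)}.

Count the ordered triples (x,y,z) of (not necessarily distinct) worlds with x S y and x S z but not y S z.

Enumerating: (1,8,1), (3,5,3), (4,7,4), (5,2,5), (6,4,6), (7,1,7), (8,3,8).

7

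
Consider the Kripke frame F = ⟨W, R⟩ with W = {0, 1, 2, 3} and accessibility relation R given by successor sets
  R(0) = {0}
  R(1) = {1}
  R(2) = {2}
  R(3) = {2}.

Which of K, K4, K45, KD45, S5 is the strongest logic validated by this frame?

KD45

Transitive (axiom 4): yes — every two-step R-path is closed by a direct edge.
Euclidean (axiom 5): yes — any two successors of a common world are R-related.
Serial (axiom D): yes — every world has a successor (e.g. 0 R 0).
Reflexive (axiom T): no — 3 is not related to itself.
So F validates K, K4, K45, KD45; S5 would additionally require R to be reflexive. The strongest is KD45.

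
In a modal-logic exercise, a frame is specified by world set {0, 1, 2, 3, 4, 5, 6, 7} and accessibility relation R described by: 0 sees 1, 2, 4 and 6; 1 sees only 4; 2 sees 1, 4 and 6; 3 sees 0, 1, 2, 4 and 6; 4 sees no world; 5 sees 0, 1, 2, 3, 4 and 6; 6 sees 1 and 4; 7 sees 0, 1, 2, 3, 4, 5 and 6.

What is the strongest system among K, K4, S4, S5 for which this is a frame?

K4

Transitive (axiom 4): yes — every two-step R-path is closed by a direct edge.
Reflexive (axiom T): no — 0 is not related to itself.
Euclidean (axiom 5): no — 0 R 1 and 0 R 2, but not 1 R 2.
So F validates K, K4; S4 would additionally require R to be reflexive. The strongest is K4.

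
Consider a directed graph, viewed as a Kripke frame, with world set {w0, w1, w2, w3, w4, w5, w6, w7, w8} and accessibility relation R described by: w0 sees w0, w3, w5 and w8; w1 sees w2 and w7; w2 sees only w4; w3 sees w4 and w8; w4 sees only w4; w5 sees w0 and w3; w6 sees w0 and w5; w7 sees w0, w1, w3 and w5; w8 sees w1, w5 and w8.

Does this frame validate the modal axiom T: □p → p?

By correspondence theory, T is valid on a frame iff R is reflexive.
Reflexive: no — w1 is not related to itself.

No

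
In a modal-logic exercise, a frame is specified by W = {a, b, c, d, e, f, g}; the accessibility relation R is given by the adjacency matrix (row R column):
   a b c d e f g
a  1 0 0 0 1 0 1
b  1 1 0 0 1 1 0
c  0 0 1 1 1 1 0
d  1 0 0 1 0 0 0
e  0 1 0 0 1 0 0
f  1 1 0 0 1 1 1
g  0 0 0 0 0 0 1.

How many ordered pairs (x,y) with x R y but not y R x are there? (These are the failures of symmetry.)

10

Enumerating: (a,e), (a,g), (b,a), (c,d), (c,e), (c,f), (d,a), (f,a), (f,e), (f,g).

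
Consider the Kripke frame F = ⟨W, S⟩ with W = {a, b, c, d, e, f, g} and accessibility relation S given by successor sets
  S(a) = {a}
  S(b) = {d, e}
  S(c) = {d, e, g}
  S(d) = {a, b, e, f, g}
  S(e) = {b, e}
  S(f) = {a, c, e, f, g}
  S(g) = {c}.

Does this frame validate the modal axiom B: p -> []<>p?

No

The schema B characterises exactly the symmetric frames.
Symmetric: no — c S d but not d S c.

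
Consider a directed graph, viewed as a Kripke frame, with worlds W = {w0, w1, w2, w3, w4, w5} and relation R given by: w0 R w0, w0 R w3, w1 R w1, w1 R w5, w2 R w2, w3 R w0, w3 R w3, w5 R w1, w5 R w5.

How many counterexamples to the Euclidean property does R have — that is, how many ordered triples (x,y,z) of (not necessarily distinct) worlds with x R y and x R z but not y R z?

0

R is Euclidean; there are no such tuples.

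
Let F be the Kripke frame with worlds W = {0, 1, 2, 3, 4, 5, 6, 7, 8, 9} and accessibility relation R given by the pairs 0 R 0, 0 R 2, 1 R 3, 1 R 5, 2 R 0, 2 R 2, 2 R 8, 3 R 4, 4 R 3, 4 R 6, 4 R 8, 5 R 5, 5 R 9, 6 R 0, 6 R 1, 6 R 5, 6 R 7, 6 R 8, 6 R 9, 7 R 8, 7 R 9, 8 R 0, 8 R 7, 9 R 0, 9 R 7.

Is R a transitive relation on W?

No

Transitive: no — 0 R 2 and 2 R 8, but not 0 R 8.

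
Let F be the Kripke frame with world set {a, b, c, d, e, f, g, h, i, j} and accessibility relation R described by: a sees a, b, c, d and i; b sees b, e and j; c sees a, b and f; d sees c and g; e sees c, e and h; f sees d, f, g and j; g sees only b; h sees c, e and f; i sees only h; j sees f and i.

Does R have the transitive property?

Transitive: no — a R b and b R e, but not a R e.

No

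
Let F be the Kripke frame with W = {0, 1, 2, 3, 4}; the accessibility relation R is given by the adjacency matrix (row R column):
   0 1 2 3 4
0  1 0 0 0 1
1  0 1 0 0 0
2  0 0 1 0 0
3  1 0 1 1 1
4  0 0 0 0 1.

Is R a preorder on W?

Yes

Reflexive: yes — every world is R-related to itself.
Transitive: yes — every two-step R-path is closed by a direct edge.
So R is a preorder.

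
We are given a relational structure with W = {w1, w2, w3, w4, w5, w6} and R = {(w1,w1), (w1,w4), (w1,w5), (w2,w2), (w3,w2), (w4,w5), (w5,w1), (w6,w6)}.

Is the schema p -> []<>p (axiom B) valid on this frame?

No

The schema B characterises exactly the symmetric frames.
Symmetric: no — w1 R w4 but not w4 R w1.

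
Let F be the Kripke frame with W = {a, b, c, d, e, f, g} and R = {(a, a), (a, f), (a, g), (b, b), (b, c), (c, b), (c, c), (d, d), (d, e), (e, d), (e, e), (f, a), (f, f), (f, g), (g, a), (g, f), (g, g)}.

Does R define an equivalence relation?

Yes

Reflexive: yes — every world is R-related to itself.
Symmetric: yes — every pair in R has its reverse in R.
Transitive: yes — every two-step R-path is closed by a direct edge.
So R is an equivalence relation.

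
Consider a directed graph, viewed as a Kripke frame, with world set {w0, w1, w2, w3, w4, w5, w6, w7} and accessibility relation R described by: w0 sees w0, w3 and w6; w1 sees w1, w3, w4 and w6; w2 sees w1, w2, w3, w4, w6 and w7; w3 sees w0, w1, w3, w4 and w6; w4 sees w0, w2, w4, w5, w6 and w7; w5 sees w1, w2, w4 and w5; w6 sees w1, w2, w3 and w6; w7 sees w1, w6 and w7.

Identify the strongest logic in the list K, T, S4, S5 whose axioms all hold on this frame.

T

Reflexive (axiom T): yes — every world is R-related to itself.
Transitive (axiom 4): no — w0 R w3 and w3 R w1, but not w0 R w1.
Euclidean (axiom 5): no — w1 R w4 and w1 R w3, but not w4 R w3.
So F validates K, T; S4 would additionally require R to be transitive. The strongest is T.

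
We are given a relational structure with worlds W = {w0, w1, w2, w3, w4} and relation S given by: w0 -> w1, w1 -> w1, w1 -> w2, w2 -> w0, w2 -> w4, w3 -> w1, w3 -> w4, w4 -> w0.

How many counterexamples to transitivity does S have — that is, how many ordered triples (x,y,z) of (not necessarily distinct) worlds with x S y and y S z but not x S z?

7

Enumerating: (w0,w1,w2), (w1,w2,w0), (w1,w2,w4), (w2,w0,w1), (w3,w1,w2), (w3,w4,w0), (w4,w0,w1).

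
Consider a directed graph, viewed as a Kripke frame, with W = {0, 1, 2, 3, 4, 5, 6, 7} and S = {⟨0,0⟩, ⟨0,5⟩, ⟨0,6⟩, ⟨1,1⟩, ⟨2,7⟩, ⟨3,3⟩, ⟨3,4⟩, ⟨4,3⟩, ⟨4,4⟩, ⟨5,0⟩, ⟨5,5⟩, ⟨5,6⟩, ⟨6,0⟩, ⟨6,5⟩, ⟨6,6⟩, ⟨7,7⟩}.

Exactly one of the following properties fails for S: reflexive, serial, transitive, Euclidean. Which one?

Reflexive: no — 2 is not related to itself.
Serial: yes — every world has a successor (e.g. 0 S 0).
Transitive: yes — every two-step S-path is closed by a direct edge.
Euclidean: yes — any two successors of a common world are S-related.
Only reflexive fails.

reflexive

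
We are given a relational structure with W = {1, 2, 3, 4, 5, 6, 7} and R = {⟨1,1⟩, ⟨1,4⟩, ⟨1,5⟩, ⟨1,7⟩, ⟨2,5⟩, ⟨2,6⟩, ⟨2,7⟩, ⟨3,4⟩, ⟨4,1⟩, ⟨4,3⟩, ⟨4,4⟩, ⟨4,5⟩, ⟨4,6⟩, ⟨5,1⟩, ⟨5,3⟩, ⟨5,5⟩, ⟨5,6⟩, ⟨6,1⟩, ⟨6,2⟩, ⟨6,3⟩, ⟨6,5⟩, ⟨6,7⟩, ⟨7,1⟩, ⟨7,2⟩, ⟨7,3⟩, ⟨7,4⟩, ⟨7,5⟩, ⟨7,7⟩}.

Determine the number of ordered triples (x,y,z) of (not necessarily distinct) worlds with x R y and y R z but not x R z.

Enumerating: (1,4,3), (1,4,6), (1,5,3), (1,5,6), (1,7,2), (1,7,3), (2,5,1), (2,5,3), (2,6,1), (2,6,2), (2,6,3), (2,7,1), … and 23 more.
Total: 35.

35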